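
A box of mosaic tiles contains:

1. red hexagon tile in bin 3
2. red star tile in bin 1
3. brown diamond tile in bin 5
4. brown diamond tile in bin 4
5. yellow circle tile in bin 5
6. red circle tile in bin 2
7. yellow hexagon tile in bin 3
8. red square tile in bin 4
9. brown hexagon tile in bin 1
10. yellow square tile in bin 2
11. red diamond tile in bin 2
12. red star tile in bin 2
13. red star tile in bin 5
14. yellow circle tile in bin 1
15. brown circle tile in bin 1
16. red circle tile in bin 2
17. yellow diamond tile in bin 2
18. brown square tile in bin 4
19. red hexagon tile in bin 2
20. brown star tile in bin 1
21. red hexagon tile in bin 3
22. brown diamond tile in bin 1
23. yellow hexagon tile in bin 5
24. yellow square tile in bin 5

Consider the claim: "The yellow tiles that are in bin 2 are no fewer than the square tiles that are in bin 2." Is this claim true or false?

There are 2 yellow tiles in bin 2.
There is 1 square tile in bin 2.
The claim requires 2 ≥ 1, which holds.

True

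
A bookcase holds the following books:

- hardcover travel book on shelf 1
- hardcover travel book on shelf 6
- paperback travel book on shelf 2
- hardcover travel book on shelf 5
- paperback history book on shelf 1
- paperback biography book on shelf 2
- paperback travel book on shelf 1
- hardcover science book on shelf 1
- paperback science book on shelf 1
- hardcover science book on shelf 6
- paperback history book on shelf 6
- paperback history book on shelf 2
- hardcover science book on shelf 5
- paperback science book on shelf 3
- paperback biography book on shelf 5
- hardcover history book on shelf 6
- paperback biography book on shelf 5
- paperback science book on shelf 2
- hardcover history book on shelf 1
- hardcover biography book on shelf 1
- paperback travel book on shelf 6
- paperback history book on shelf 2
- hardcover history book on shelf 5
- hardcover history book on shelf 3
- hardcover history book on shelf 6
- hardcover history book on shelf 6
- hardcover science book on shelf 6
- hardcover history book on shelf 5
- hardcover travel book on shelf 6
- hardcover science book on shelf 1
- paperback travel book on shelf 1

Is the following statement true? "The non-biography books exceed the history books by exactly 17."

non-biography books: 27.
history books: 11.
The claim requires 27 − 11 (= 16) to equal 17, which does not hold.

False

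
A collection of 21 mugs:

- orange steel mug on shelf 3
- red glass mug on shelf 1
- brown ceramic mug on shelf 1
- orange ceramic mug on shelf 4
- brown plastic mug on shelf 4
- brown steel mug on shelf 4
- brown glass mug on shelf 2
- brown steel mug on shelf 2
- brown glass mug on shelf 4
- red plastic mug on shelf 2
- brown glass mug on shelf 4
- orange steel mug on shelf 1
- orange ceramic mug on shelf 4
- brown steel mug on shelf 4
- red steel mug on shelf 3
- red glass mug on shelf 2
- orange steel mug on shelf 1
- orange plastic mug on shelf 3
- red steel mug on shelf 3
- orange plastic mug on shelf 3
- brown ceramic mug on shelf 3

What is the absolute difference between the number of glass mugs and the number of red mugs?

0

glass mugs: 5. red mugs: 5.
|5 − 5| = 5 − 5 = 0.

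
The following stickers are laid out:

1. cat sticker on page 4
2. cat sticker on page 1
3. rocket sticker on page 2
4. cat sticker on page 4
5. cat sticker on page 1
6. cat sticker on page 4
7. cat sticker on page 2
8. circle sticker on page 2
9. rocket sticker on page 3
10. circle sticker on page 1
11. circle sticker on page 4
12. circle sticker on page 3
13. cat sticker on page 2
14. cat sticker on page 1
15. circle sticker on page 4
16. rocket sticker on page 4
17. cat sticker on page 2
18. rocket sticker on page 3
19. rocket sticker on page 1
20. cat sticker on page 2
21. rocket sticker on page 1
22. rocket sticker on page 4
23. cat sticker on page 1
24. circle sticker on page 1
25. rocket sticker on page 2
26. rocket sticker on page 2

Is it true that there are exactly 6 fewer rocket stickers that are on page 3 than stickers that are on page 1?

True

rocket stickers on page 3: 2.
stickers on page 1: 8.
The claim requires 8 − 2 (= 6) to equal 6, which holds.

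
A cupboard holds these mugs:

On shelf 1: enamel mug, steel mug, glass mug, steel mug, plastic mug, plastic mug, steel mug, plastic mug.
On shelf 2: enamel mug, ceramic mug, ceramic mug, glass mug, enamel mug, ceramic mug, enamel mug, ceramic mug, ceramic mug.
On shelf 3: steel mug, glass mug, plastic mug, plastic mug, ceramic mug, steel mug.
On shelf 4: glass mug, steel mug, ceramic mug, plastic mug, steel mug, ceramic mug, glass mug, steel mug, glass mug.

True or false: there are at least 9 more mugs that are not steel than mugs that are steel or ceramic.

mugs that are not steel: 24.
mugs that are steel or ceramic: 16.
The claim requires 24 − 16 = 8 ≥ 9, which does not hold.

False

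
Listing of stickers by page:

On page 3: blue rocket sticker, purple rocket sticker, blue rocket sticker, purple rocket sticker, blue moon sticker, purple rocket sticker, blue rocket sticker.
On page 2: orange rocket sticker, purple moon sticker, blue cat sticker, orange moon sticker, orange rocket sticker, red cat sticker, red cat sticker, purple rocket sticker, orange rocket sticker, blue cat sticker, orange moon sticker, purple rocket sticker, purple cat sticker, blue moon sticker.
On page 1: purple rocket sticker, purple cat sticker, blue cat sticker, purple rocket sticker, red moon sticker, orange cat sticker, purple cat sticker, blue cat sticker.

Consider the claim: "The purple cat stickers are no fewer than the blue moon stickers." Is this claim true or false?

There are 3 purple cat stickers.
There are 2 blue moon stickers.
The claim requires 3 ≥ 2, which holds.

True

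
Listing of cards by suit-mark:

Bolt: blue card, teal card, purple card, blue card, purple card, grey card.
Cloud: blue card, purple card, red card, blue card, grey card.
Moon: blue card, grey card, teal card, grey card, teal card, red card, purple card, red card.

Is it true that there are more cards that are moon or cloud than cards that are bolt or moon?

False

|cards that are moon or cloud| = 13.
|cards that are bolt or moon| = 14.
The claim requires 13 > 14, which does not hold.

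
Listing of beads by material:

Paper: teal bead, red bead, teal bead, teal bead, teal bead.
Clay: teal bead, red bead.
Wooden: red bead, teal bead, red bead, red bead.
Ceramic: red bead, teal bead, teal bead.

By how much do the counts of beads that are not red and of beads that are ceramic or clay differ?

3

beads that are not red: 8. beads that are ceramic or clay: 5.
|8 − 5| = 8 − 5 = 3.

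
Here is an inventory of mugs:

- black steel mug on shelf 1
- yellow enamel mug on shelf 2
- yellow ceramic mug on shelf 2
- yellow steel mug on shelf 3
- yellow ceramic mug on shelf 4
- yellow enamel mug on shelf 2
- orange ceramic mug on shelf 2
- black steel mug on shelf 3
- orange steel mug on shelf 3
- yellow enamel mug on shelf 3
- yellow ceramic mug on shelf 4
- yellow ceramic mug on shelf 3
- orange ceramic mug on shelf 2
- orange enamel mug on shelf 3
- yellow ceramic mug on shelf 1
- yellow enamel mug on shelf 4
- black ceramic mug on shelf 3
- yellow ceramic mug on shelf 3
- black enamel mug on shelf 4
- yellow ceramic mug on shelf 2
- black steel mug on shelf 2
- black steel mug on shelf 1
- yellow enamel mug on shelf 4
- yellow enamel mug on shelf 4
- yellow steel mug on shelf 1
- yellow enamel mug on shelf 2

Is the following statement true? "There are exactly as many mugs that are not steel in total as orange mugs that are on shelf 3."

False

There are 19 mugs that are not steel.
There are 2 orange mugs on shelf 3.
The claim requires 19 = 2, which does not hold.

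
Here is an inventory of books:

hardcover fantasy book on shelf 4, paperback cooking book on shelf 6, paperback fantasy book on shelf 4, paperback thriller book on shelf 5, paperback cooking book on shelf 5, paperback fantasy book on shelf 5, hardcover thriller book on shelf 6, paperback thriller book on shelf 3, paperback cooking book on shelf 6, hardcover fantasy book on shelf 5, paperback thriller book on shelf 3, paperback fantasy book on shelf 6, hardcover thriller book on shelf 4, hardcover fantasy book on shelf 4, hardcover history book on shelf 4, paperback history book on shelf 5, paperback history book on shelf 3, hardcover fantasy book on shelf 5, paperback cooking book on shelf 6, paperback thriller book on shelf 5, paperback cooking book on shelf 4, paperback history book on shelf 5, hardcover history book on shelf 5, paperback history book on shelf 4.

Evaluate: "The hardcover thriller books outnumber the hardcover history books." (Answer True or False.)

hardcover thriller books: 2.
hardcover history books: 2.
The claim requires 2 > 2, which does not hold.

False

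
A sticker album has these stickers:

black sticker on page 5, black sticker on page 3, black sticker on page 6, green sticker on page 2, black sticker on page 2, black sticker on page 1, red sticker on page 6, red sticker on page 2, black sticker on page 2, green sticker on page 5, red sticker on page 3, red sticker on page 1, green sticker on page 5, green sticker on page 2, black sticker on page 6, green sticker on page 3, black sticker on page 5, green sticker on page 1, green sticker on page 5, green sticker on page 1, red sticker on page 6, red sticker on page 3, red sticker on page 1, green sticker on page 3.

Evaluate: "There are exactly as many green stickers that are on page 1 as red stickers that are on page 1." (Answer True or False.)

True

There are 2 green stickers on page 1.
There are 2 red stickers on page 1.
The claim requires 2 = 2, which holds.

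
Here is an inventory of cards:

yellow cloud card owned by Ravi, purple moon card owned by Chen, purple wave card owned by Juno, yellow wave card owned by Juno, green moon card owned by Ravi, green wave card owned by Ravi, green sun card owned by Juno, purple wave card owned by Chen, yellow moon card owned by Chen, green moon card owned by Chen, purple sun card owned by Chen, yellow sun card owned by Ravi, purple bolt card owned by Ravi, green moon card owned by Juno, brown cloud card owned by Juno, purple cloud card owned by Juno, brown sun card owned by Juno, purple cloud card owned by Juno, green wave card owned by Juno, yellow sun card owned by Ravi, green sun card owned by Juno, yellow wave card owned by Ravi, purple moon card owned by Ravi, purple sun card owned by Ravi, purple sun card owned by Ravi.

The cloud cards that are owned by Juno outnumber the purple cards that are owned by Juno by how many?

0

cloud cards owned by Juno: 3.
purple cards owned by Juno: 3.
3 − 3 = 0.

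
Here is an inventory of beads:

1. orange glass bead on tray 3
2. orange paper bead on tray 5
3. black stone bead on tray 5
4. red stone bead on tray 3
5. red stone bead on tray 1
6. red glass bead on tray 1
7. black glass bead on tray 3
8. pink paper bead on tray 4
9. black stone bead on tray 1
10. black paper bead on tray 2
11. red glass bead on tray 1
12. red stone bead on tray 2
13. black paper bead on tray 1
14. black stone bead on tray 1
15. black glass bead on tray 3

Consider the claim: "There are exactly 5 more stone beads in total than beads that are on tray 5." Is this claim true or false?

False

There are 6 stone beads.
There are 2 beads on tray 5.
The claim requires 6 − 2 (= 4) to equal 5, which does not hold.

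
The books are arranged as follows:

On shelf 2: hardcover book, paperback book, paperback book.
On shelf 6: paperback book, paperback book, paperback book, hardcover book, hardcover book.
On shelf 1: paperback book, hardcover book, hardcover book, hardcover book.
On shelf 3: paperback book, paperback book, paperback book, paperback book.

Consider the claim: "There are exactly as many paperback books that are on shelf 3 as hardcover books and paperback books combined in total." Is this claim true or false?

False

There are 4 paperback books on shelf 3.
hardcover books: 6; paperback books: 10; combined: 6 + 10 = 16.
The claim requires 4 = 16, which does not hold.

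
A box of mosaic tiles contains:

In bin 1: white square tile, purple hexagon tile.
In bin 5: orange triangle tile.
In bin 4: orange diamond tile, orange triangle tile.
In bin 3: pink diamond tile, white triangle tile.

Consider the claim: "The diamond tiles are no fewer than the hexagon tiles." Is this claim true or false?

|diamond tiles| = 2.
|hexagon tiles| = 1.
The claim requires 2 ≥ 1, which holds.

True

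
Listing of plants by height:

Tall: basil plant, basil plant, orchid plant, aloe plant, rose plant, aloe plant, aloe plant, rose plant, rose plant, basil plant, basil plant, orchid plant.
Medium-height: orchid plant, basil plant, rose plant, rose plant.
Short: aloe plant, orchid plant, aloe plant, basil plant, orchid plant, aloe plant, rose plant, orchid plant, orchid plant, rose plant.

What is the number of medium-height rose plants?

2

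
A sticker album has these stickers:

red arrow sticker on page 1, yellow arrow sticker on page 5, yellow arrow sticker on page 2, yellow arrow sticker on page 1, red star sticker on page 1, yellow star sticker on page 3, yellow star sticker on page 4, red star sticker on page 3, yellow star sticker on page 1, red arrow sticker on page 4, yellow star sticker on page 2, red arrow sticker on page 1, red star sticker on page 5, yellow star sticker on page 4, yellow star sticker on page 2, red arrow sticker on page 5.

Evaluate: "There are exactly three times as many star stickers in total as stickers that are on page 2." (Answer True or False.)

True

star stickers: 9.
stickers on page 2: 3.
The claim requires 9 = 3 × 3 = 9, which holds.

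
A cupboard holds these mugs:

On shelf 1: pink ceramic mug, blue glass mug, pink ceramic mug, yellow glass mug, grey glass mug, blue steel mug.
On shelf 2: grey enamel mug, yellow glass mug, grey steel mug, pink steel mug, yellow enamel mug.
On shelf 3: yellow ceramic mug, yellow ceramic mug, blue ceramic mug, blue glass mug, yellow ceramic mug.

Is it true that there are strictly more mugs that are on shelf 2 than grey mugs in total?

True

mugs on shelf 2: 5.
grey mugs: 3.
The claim requires 5 > 3, which holds.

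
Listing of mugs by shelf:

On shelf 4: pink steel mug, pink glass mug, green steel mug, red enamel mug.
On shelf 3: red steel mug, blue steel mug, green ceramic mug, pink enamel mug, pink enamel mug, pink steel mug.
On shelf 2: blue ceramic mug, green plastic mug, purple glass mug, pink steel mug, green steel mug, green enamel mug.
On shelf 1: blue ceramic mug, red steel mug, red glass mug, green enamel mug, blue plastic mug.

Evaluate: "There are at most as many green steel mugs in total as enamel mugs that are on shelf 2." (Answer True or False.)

False

There are 2 green steel mugs.
There is 1 enamel mug on shelf 2.
The claim requires 2 ≤ 1, which does not hold.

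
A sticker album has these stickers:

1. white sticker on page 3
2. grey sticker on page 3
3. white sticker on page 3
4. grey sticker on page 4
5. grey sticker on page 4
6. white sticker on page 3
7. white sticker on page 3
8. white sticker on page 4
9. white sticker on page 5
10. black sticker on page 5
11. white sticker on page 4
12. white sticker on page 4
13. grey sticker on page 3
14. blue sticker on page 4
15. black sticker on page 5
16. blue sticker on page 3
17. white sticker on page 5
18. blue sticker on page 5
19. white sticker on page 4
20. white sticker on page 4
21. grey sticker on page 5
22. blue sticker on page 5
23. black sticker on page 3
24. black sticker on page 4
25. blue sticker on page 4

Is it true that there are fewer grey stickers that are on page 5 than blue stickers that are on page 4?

There is 1 grey sticker on page 5.
There are 2 blue stickers on page 4.
The claim requires 1 < 2, which holds.

True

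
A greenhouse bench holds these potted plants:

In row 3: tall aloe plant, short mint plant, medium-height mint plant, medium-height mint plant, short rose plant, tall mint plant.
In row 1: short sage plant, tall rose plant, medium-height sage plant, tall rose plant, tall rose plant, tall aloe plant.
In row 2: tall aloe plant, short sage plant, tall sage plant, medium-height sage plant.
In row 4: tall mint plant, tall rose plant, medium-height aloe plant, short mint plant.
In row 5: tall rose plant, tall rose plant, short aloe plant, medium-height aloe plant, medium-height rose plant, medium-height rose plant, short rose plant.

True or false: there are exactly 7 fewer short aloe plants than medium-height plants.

short aloe plants: 1.
medium-height plants: 8.
The claim requires 8 − 1 (= 7) to equal 7, which holds.

True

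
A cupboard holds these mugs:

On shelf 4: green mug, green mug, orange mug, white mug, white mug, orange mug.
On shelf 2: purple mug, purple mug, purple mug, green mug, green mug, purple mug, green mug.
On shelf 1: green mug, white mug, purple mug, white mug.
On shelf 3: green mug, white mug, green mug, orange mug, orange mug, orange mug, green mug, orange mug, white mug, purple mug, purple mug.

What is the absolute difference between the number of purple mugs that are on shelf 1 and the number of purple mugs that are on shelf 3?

purple mugs on shelf 1: 1. purple mugs on shelf 3: 2.
|1 − 2| = 2 − 1 = 1.

1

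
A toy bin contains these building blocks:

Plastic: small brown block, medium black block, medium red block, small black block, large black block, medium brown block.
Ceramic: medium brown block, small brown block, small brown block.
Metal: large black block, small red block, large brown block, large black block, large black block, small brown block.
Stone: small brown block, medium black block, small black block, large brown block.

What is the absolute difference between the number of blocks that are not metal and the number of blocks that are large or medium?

blocks that are not metal: 13. blocks that are large or medium: 11.
|13 − 11| = 13 − 11 = 2.

2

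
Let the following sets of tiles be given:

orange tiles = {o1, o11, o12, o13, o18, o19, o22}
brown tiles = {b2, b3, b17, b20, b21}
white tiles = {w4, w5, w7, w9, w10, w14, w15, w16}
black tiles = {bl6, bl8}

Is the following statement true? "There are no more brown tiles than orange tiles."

True

brown tiles: 5.
orange tiles: 7.
The claim requires 5 ≤ 7, which holds.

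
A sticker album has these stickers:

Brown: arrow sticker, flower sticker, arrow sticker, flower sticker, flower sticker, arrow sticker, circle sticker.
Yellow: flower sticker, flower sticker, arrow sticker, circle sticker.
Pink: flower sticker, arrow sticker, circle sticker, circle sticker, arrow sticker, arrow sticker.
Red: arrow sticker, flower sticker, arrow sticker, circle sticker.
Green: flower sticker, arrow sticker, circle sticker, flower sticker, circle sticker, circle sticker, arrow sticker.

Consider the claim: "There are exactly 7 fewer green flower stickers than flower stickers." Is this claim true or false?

True

|green flower stickers| = 2.
|flower stickers| = 9.
The claim requires 9 − 2 (= 7) to equal 7, which holds.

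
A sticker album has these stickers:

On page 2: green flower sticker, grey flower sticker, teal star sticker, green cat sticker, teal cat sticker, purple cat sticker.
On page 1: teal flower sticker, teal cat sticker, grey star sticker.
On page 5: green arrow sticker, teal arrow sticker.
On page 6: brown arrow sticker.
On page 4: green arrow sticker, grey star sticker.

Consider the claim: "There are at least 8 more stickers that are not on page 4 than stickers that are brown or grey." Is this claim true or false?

True

|stickers that are not on page 4| = 12.
|stickers that are brown or grey| = 4.
The claim requires 12 − 4 = 8 ≥ 8, which holds.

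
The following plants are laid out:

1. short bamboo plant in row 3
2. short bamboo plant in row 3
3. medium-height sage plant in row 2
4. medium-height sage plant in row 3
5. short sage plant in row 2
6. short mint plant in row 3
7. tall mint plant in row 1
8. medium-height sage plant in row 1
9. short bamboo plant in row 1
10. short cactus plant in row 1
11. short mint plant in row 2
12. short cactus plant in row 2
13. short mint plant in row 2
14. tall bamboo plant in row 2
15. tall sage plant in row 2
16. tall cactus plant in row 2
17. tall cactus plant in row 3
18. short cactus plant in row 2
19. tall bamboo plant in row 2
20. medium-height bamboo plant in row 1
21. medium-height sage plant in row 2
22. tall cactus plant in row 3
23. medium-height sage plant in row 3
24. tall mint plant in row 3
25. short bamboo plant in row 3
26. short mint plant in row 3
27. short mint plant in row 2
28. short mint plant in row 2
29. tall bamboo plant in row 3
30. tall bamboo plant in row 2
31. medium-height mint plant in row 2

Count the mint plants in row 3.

3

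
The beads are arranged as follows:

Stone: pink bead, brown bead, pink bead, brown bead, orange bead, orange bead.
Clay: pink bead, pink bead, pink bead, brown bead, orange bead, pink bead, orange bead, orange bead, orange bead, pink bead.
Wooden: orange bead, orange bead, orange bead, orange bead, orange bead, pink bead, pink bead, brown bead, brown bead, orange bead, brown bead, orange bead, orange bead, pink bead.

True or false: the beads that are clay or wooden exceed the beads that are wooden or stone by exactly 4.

There are 24 beads that are clay or wooden.
There are 20 beads that are wooden or stone.
The claim requires 24 − 20 (= 4) to equal 4, which holds.

True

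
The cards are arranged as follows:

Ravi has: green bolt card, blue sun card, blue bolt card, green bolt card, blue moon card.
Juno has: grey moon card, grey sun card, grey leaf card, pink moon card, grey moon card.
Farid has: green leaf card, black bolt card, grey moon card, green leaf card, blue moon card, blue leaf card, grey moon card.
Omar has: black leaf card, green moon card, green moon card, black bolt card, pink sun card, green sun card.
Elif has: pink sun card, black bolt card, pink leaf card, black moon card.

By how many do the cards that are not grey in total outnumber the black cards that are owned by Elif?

cards that are not grey: 21.
black cards owned by Elif: 2.
21 − 2 = 19.

19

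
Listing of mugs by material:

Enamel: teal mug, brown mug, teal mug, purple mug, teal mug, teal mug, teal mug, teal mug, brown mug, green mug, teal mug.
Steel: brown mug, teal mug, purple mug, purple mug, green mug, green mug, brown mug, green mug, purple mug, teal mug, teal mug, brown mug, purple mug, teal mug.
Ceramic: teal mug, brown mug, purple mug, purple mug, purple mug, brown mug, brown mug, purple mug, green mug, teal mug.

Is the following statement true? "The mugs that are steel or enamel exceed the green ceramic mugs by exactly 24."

True

mugs that are steel or enamel: 25.
green ceramic mugs: 1.
The claim requires 25 − 1 (= 24) to equal 24, which holds.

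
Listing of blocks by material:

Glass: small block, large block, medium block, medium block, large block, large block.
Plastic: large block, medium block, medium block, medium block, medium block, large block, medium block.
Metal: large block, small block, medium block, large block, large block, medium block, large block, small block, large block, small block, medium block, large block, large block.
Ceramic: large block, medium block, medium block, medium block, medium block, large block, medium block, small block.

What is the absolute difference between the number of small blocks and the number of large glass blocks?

small blocks: 5. large glass blocks: 3.
|5 − 3| = 5 − 3 = 2.

2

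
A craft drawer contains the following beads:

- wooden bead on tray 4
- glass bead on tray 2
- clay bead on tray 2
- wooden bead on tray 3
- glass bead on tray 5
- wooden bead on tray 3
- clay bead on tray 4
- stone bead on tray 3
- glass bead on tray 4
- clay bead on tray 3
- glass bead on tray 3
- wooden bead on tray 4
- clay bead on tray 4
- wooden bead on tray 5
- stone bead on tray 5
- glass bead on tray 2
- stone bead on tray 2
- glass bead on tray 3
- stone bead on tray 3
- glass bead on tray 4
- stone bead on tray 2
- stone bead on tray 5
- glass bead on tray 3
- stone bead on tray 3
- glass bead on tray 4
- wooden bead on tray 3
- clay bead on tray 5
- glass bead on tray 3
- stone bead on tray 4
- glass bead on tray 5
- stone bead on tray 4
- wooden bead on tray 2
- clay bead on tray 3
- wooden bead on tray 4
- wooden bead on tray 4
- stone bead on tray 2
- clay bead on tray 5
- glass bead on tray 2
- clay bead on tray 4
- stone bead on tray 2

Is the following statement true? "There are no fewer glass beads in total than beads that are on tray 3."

glass beads: 12.
beads on tray 3: 12.
The claim requires 12 ≥ 12, which holds.

True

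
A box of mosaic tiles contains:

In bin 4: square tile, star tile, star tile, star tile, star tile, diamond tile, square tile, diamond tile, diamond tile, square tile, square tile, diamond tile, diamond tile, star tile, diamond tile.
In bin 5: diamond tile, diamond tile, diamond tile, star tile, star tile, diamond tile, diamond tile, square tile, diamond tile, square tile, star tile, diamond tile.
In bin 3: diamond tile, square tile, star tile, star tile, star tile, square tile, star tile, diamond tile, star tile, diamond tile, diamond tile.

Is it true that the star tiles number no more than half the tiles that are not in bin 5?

True

star tiles: 13.
tiles that are not in bin 5: 26.
The claim requires 2 × 13 = 26 ≤ 26, which holds.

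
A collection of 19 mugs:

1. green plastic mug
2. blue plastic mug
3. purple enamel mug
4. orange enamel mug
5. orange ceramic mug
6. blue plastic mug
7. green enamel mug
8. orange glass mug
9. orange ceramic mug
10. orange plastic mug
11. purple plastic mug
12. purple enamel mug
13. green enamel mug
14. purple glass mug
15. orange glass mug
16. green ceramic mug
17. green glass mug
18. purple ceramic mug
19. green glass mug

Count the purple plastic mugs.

1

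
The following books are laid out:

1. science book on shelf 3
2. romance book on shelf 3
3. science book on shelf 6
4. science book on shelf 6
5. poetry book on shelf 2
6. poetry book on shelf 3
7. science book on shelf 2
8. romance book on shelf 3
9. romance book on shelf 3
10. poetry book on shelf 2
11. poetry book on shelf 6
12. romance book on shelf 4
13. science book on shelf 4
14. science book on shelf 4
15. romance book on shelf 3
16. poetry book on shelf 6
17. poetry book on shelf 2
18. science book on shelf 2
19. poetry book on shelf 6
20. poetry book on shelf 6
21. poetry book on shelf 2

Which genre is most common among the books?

poetry

Counts by genre: poetry 9, science 7, romance 5.
The maximum is 9, held uniquely by poetry.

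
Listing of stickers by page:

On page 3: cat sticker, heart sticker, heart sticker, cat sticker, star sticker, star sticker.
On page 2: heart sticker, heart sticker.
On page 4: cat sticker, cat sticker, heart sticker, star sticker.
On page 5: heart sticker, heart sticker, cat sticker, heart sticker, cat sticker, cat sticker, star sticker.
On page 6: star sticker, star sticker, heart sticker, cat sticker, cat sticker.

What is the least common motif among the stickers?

Counts by motif: cat 9, heart 9, star 6.
The minimum is 6, held uniquely by star.

star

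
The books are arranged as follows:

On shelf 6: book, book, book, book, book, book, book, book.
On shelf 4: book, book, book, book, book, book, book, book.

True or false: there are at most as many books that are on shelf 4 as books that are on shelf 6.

True

There are 8 books on shelf 4.
There are 8 books on shelf 6.
The claim requires 8 ≤ 8, which holds.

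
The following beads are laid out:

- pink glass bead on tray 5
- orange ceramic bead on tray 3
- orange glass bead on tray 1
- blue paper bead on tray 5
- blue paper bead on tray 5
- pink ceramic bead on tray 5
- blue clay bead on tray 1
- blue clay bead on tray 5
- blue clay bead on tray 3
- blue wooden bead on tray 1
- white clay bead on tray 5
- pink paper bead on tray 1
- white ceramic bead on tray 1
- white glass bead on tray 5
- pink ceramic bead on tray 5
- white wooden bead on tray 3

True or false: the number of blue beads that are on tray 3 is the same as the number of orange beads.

There is 1 blue bead on tray 3.
There are 2 orange beads.
The claim requires 1 = 2, which does not hold.

False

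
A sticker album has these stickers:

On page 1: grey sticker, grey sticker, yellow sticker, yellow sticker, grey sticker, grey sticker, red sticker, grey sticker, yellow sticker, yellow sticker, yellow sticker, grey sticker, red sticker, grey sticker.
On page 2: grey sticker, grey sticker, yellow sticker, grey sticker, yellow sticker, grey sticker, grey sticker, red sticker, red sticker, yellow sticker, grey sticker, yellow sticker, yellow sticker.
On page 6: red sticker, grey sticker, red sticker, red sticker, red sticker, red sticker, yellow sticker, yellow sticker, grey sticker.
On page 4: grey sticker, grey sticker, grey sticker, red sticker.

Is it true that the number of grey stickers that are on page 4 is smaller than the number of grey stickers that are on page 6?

There are 3 grey stickers on page 4.
There are 2 grey stickers on page 6.
The claim requires 3 < 2, which does not hold.

False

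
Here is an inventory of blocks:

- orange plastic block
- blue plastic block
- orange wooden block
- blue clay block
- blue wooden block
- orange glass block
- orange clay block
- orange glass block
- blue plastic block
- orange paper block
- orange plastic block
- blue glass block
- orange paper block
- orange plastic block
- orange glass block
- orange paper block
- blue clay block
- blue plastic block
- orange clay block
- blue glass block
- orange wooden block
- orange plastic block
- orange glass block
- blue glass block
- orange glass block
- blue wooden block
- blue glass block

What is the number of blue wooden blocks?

2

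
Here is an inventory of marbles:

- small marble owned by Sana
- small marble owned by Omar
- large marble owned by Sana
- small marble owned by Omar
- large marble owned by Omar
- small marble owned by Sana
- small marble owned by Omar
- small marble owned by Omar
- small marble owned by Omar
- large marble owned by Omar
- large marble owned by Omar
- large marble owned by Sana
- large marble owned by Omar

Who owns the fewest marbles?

Sana

Counts by owner: Omar→9, Sana→4.
The minimum is 4, held uniquely by Sana.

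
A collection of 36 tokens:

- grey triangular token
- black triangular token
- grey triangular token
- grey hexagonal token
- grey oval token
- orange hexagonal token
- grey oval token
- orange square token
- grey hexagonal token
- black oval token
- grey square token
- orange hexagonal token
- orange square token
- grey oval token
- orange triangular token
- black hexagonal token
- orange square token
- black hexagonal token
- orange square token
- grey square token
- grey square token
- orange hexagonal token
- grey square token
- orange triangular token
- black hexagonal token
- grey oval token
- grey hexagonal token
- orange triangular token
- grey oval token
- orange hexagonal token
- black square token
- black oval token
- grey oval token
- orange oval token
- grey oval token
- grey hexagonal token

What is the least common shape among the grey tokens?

Counts by shape (restricted to grey tokens): oval 7, hexagonal 4, square 4, triangular 2.
The minimum is 2, held uniquely by triangular.

triangular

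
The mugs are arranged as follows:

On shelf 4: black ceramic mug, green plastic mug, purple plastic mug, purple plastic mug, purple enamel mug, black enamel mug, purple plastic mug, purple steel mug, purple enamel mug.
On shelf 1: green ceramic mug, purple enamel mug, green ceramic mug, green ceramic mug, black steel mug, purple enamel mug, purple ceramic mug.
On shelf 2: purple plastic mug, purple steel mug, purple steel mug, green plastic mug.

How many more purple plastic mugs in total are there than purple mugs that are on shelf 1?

purple plastic mugs: 4.
purple mugs on shelf 1: 3.
4 − 3 = 1.

1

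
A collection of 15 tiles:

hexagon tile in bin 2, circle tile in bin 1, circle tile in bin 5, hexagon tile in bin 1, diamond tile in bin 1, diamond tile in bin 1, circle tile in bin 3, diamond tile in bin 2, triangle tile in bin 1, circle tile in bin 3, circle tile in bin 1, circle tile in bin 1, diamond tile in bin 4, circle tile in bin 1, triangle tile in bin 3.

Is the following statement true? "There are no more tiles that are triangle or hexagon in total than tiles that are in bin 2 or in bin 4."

There are 4 tiles that are triangle or hexagon.
There are 3 tiles in bin 2 or in bin 4.
The claim requires 4 ≤ 3, which does not hold.

False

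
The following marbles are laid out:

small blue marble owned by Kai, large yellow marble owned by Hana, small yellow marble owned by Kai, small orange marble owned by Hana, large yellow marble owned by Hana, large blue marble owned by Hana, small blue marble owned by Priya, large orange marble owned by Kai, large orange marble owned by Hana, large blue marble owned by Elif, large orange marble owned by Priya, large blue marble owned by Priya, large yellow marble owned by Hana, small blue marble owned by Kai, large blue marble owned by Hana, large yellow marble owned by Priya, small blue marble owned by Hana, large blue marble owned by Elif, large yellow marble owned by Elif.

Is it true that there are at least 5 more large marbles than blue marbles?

False

There are 13 large marbles.
There are 9 blue marbles.
The claim requires 13 − 9 = 4 ≥ 5, which does not hold.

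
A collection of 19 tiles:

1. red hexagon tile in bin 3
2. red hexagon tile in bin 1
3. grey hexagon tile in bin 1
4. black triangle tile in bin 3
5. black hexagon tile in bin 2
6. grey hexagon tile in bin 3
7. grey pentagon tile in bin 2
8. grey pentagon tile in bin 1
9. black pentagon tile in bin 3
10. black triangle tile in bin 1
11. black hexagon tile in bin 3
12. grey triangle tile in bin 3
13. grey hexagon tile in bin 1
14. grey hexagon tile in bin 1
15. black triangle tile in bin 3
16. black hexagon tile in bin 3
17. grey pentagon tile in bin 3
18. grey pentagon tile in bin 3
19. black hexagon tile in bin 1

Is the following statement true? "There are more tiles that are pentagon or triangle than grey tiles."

tiles that are pentagon or triangle: 9.
grey tiles: 9.
The claim requires 9 > 9, which does not hold.

False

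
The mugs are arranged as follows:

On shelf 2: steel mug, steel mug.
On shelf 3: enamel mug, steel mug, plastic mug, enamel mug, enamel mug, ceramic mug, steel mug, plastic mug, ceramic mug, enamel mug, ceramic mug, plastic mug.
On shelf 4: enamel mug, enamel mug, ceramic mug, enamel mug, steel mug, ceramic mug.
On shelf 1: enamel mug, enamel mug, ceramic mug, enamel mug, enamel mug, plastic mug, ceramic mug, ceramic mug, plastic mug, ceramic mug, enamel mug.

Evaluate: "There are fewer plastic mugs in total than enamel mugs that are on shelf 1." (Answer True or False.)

|plastic mugs| = 5.
|enamel mugs on shelf 1| = 5.
The claim requires 5 < 5, which does not hold.

False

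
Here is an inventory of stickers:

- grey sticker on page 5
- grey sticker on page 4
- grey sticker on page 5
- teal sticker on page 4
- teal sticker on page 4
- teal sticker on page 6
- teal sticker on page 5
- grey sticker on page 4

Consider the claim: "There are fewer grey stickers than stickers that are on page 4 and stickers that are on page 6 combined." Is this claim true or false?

There are 4 grey stickers.
stickers on page 4: 4; stickers on page 6: 1; combined: 4 + 1 = 5.
The claim requires 4 < 5, which holds.

True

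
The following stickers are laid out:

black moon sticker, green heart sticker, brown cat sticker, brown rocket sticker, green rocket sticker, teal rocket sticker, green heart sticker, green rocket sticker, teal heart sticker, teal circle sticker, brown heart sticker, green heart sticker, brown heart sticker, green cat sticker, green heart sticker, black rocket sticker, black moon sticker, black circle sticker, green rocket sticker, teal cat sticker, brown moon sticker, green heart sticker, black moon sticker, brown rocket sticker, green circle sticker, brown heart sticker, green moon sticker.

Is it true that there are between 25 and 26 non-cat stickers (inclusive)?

False

|non-cat stickers| = 24.
The claim requires 25 ≤ 24 ≤ 26, which does not hold.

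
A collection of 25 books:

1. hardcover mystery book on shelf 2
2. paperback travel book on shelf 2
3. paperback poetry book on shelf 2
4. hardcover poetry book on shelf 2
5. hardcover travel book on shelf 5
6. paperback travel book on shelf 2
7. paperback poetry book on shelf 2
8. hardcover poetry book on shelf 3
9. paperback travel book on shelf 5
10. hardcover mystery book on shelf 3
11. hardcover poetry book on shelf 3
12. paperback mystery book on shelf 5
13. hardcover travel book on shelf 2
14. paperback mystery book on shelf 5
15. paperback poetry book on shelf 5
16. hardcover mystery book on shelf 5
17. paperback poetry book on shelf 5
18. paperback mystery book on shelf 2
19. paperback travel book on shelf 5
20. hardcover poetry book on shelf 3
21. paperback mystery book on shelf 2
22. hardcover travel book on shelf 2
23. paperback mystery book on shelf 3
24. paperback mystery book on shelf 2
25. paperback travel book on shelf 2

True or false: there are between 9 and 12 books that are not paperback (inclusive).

There are 10 books that are not paperback.
The claim requires 9 ≤ 10 ≤ 12, which holds.

True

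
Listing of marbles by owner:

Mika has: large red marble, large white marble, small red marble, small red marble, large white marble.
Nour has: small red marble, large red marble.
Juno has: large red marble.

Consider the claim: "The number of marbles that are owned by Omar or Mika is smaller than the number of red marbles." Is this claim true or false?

marbles owned by Omar or Mika: 5.
red marbles: 6.
The claim requires 5 < 6, which holds.

True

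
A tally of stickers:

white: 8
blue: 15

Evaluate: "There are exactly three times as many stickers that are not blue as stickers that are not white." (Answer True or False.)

stickers that are not blue: 8.
stickers that are not white: 15.
The claim requires 8 = 3 × 15 = 45, which does not hold.

False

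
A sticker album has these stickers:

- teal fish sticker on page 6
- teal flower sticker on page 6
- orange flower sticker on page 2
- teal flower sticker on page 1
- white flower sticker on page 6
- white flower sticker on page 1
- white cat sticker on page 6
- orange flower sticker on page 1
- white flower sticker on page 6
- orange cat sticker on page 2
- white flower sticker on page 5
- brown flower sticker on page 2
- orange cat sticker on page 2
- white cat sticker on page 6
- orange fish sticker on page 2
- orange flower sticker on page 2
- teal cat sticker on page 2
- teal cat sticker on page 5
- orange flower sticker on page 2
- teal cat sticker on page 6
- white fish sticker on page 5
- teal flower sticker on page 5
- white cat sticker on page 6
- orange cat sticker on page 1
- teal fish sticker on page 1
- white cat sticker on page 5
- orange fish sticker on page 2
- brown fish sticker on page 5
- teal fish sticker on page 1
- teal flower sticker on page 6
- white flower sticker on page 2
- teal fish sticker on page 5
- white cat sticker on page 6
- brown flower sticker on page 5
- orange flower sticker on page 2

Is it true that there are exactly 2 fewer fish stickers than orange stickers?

True

There are 8 fish stickers.
There are 10 orange stickers.
The claim requires 10 − 8 (= 2) to equal 2, which holds.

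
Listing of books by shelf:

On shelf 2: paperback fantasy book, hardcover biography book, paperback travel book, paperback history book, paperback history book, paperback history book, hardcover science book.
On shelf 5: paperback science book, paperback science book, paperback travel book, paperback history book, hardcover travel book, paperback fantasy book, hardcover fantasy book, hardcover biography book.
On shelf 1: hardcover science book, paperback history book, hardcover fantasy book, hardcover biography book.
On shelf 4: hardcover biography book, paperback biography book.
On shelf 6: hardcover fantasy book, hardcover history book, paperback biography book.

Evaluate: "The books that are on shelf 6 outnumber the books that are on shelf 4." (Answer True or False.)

|books on shelf 6| = 3.
|books on shelf 4| = 2.
The claim requires 3 > 2, which holds.

True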